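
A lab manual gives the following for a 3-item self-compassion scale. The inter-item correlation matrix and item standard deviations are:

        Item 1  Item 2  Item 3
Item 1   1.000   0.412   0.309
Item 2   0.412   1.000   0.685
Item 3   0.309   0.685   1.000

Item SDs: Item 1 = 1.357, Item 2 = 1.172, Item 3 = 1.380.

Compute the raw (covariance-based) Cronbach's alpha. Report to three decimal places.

Σσ²ᵢ = 1.357² + 1.172² + 1.380² = 5.1194
Covariances σ_ij = r_ij · s_i · s_j:
  σ(Item 1,Item 2) = 0.412 × 1.357 × 1.172 = 0.6552
  σ(Item 1,Item 3) = 0.309 × 1.357 × 1.380 = 0.5787
  σ(Item 2,Item 3) = 0.685 × 1.172 × 1.380 = 1.1079
σ²_T = Σσ²ᵢ + 2·Σσ_ij = 5.1194 + 2 × 2.3418 = 9.8030
α = (3/2)·(1 − 5.1194/9.8030) = 0.717

α = 0.717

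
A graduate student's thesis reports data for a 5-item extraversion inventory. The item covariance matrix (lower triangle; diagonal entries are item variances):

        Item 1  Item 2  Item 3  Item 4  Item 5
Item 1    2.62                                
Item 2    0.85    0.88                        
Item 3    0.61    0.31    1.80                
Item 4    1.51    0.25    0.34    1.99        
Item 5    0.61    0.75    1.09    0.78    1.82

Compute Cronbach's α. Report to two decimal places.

ΣVar(i) = 2.62 + 0.88 + 1.80 + 1.99 + 1.82 = 9.11
Sum of off-diagonal covariances = 7.10
Var(T) = 9.11 + 2 × 7.10 = 23.31
α = (k/(k−1))·(1 − ΣVar(i)/Var(T)) = (5/4)·(1 − 9.11/23.31) = 0.76

α = 0.76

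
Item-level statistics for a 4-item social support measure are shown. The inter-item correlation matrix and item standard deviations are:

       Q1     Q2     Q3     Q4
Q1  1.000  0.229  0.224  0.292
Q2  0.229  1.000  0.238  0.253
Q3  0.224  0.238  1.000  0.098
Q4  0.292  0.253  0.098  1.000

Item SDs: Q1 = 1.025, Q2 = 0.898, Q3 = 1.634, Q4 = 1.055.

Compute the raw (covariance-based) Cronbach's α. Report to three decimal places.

Σσ²ᵢ = 1.025² + 0.898² + 1.634² + 1.055² = 5.6400
Covariances σ_ij = r_ij · s_i · s_j:
  σ(Q1,Q2) = 0.229 × 1.025 × 0.898 = 0.2108
  σ(Q1,Q3) = 0.224 × 1.025 × 1.634 = 0.3752
  σ(Q1,Q4) = 0.292 × 1.025 × 1.055 = 0.3158
  σ(Q2,Q3) = 0.238 × 0.898 × 1.634 = 0.3492
  σ(Q2,Q4) = 0.253 × 0.898 × 1.055 = 0.2397
  σ(Q3,Q4) = 0.098 × 1.634 × 1.055 = 0.1689
σ²_T = Σσ²ᵢ + 2·Σσ_ij = 5.6400 + 2 × 1.6596 = 8.9592
α = (4/3)·(1 − 5.6400/8.9592) = 0.494

Cronbach's α = 0.494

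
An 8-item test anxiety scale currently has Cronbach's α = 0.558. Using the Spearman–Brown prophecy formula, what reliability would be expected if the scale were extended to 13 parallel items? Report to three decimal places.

predicted reliability = 0.672

Length factor m = 13/8 = 1.6250
α' = m·α / (1 + (m−1)·α)
   = 13/8 × 0.558 / (1 + (13/8 − 1) × 0.558)
   = 0.9068 / 1.3487 = 0.672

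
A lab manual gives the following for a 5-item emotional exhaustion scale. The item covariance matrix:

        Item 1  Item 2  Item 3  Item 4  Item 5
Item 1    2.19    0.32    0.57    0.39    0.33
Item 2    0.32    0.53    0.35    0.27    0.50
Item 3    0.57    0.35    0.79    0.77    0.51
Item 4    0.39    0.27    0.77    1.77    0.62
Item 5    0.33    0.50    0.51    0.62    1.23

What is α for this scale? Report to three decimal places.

Σσ²ᵢ = 2.19 + 0.53 + 0.79 + 1.77 + 1.23 = 6.51
Sum of the distinct covariances = 4.63
Var(T) = 6.51 + 2 × 4.63 = 15.77
α = (k/(k−1))·(1 − Σσ²ᵢ/Var(T)) = (5/4)·(1 − 6.51/15.77) = 0.734

α = 0.734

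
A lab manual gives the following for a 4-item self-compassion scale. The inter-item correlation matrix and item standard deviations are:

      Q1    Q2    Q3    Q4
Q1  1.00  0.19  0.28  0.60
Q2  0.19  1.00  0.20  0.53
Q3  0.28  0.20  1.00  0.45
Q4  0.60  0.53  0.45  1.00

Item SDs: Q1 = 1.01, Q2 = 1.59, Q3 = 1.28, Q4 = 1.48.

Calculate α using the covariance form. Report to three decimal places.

α = 0.700

Σσ²ᵢ = 1.01² + 1.59² + 1.28² + 1.48² = 7.3770
Covariances σ_ij = r_ij · s_i · s_j:
  σ(Q1,Q2) = 0.19 × 1.01 × 1.59 = 0.3051
  σ(Q1,Q3) = 0.28 × 1.01 × 1.28 = 0.3620
  σ(Q1,Q4) = 0.60 × 1.01 × 1.48 = 0.8969
  σ(Q2,Q3) = 0.20 × 1.59 × 1.28 = 0.4070
  σ(Q2,Q4) = 0.53 × 1.59 × 1.48 = 1.2472
  σ(Q3,Q4) = 0.45 × 1.28 × 1.48 = 0.8525
σ²_T = Σσ²ᵢ + 2·Σσ_ij = 7.3770 + 2 × 4.0707 = 15.5184
α = (4/3)·(1 − 7.3770/15.5184) = 0.700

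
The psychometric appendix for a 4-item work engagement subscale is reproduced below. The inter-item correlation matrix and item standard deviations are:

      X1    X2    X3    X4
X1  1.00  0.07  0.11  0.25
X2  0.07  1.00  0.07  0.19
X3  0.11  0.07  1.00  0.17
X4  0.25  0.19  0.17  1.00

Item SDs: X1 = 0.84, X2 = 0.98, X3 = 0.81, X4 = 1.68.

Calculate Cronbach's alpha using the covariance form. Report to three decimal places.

Σσ²ᵢ = 0.84² + 0.98² + 0.81² + 1.68² = 5.1445
Covariances σ_ij = r_ij · s_i · s_j:
  σ(X1,X2) = 0.07 × 0.84 × 0.98 = 0.0576
  σ(X1,X3) = 0.11 × 0.84 × 0.81 = 0.0748
  σ(X1,X4) = 0.25 × 0.84 × 1.68 = 0.3528
  σ(X2,X3) = 0.07 × 0.98 × 0.81 = 0.0556
  σ(X2,X4) = 0.19 × 0.98 × 1.68 = 0.3128
  σ(X3,X4) = 0.17 × 0.81 × 1.68 = 0.2313
σ²_T = Σσ²ᵢ + 2·Σσ_ij = 5.1445 + 2 × 1.0849 = 7.3143
α = (4/3)·(1 − 5.1445/7.3143) = 0.396

Cronbach's alpha = 0.396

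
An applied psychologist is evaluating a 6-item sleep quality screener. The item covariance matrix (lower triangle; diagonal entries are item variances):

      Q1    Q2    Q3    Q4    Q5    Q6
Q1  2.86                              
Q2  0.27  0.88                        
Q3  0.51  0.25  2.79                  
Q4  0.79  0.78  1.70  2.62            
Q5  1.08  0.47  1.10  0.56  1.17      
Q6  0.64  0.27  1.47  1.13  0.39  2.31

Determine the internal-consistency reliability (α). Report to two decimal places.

α = 0.77

Σσ²ᵢ = 2.86 + 0.88 + 2.79 + 2.62 + 1.17 + 2.31 = 12.63
Sum of off-diagonal covariances = 11.41
total variance = 12.63 + 2 × 11.41 = 35.45
α = (k/(k−1))·(1 − Σσ²ᵢ/total variance) = (6/5)·(1 − 12.63/35.45) = 0.77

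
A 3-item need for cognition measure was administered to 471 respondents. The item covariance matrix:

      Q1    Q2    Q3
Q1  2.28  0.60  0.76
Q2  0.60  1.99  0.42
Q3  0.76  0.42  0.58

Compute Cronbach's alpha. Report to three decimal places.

Cronbach's alpha = 0.635

Σσ²ᵢ = 2.28 + 1.99 + 0.58 = 4.85
Σ_{i<j} σ_ij = 1.78
total variance = 4.85 + 2 × 1.78 = 8.41
α = (k/(k−1))·(1 − Σσ²ᵢ/total variance) = (3/2)·(1 − 4.85/8.41) = 0.635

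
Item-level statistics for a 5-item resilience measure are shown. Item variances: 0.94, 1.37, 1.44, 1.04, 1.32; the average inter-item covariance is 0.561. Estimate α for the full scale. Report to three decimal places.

Σσ²ᵢ = 0.94 + 1.37 + 1.44 + 1.04 + 1.32 = 6.11
Sum of the 10 distinct covariances = 10 × 0.561 = 5.610
σ²_T = Σσ²ᵢ + 2·Σcov = 6.11 + 2 × 5.610 = 17.330
α = (5/4)·(1 − 6.11/17.330) = 0.809

α = 0.809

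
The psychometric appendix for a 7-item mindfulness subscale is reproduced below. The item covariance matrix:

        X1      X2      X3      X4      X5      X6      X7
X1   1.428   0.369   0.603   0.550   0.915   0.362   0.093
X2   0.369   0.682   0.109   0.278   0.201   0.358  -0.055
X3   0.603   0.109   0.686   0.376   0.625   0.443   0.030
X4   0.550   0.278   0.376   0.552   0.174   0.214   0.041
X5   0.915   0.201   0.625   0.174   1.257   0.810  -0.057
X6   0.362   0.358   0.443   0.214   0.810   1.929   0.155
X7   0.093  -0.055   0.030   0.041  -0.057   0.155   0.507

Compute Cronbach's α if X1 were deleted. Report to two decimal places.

Remaining items: X2, X3, X4, X5, X6, X7 (k = 6).
ΣVar(i) = 0.682 + 0.686 + 0.552 + 1.257 + 1.929 + 0.507 = 5.613
σ²_total = 5.613 + 2 × 3.702 = 13.017
α (item deleted) = (6/5)·(1 − 5.613/13.017) = 0.68

α = 0.68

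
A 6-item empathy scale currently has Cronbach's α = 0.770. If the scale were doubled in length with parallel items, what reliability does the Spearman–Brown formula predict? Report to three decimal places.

predicted reliability = 0.870

Length factor m = 2
α' = m·α / (1 + (m−1)·α)
   = 2 × 0.770 / (1 + (2 − 1) × 0.770)
   = 1.5400 / 1.7700 = 0.870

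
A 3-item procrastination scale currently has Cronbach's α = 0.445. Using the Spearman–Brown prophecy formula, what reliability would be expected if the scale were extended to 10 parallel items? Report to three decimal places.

Length factor m = 10/3 = 3.3333
α' = m·α / (1 + (m−1)·α)
   = 10/3 × 0.445 / (1 + (10/3 − 1) × 0.445)
   = 1.4833 / 2.0383 = 0.728

predicted reliability = 0.728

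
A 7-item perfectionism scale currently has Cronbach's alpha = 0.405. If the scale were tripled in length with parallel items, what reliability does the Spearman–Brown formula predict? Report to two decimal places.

Length factor m = 3
α' = m·α / (1 + (m−1)·α)
   = 3 × 0.405 / (1 + (3 − 1) × 0.405)
   = 1.2150 / 1.8100 = 0.67

predicted reliability = 0.67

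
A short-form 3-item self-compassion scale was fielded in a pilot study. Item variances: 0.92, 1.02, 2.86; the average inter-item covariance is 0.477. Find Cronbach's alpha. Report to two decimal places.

ΣVar(i) = 0.92 + 1.02 + 2.86 = 4.80
Sum of the 3 distinct covariances = 3 × 0.477 = 1.431
σ²_T = ΣVar(i) + 2·Σcov = 4.80 + 2 × 1.431 = 7.662
α = (3/2)·(1 − 4.80/7.662) = 0.56

α = 0.56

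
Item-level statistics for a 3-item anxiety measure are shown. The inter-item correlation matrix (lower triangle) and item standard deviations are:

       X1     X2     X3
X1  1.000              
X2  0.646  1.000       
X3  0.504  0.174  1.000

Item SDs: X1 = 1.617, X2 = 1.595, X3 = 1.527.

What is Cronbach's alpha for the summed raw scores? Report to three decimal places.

Σσ²ᵢ = 1.617² + 1.595² + 1.527² = 7.4904
Covariances σ_ij = r_ij · s_i · s_j:
  σ(X1,X2) = 0.646 × 1.617 × 1.595 = 1.6661
  σ(X1,X3) = 0.504 × 1.617 × 1.527 = 1.2445
  σ(X2,X3) = 0.174 × 1.595 × 1.527 = 0.4238
σ²_T = Σσ²ᵢ + 2·Σσ_ij = 7.4904 + 2 × 3.3344 = 14.1592
α = (3/2)·(1 − 7.4904/14.1592) = 0.706

α = 0.706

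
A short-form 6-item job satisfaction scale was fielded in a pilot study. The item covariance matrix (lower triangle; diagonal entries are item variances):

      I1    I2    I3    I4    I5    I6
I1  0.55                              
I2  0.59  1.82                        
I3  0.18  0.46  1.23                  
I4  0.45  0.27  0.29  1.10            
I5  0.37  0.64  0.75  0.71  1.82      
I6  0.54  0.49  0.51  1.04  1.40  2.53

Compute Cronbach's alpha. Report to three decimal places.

α = 0.789

Σσ²ᵢ = 0.55 + 1.82 + 1.23 + 1.10 + 1.82 + 2.53 = 9.05
Σ_{i<j} σ_ij = 8.69
total variance = 9.05 + 2 × 8.69 = 26.43
α = (k/(k−1))·(1 − Σσ²ᵢ/total variance) = (6/5)·(1 − 9.05/26.43) = 0.789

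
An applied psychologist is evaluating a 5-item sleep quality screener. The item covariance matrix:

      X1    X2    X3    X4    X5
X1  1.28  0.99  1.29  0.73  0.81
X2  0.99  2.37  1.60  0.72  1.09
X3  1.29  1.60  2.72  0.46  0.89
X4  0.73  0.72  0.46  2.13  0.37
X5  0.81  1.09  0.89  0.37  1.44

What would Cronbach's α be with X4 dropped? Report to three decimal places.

Cronbach's α = 0.841

Remaining items: X1, X2, X3, X5 (k = 4).
Σσᵢ² = 1.28 + 2.37 + 2.72 + 1.44 = 7.81
σ²_total = 7.81 + 2 × 6.67 = 21.15
α (item deleted) = (4/3)·(1 − 7.81/21.15) = 0.841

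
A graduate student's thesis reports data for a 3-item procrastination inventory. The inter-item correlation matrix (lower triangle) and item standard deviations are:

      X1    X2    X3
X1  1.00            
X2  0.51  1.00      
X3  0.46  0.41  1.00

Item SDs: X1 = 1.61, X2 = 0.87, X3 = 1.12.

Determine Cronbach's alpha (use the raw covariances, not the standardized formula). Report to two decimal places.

α = 0.69

Σσ²ᵢ = 1.61² + 0.87² + 1.12² = 4.6034
Covariances σ_ij = r_ij · s_i · s_j:
  σ(X1,X2) = 0.51 × 1.61 × 0.87 = 0.7144
  σ(X1,X3) = 0.46 × 1.61 × 1.12 = 0.8295
  σ(X2,X3) = 0.41 × 0.87 × 1.12 = 0.3995
σ²_T = Σσ²ᵢ + 2·Σσ_ij = 4.6034 + 2 × 1.9434 = 8.4902
α = (3/2)·(1 − 4.6034/8.4902) = 0.69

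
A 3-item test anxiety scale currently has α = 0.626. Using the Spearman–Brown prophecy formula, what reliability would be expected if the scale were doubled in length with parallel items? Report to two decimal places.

predicted reliability = 0.77

Length factor m = 2
α' = m·α / (1 + (m−1)·α)
   = 2 × 0.626 / (1 + (2 − 1) × 0.626)
   = 1.2520 / 1.6260 = 0.77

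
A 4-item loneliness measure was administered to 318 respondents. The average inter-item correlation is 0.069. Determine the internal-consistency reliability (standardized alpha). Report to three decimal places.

standardized alpha = 0.229

Standardized α = k·r̄ / (1 + (k−1)·r̄) = 4 × 0.069 / (1 + 3 × 0.069)
  = 0.2760 / 1.2070 = 0.229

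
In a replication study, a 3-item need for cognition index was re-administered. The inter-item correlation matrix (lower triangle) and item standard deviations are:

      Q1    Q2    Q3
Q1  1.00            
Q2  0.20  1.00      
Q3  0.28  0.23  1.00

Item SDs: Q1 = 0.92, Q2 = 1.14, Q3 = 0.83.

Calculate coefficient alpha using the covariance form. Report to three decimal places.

Σσ²ᵢ = 0.92² + 1.14² + 0.83² = 2.8349
Covariances σ_ij = r_ij · s_i · s_j:
  σ(Q1,Q2) = 0.20 × 0.92 × 1.14 = 0.2098
  σ(Q1,Q3) = 0.28 × 0.92 × 0.83 = 0.2138
  σ(Q2,Q3) = 0.23 × 1.14 × 0.83 = 0.2176
σ²_T = Σσ²ᵢ + 2·Σσ_ij = 2.8349 + 2 × 0.6412 = 4.1173
α = (3/2)·(1 − 2.8349/4.1173) = 0.467

α = 0.467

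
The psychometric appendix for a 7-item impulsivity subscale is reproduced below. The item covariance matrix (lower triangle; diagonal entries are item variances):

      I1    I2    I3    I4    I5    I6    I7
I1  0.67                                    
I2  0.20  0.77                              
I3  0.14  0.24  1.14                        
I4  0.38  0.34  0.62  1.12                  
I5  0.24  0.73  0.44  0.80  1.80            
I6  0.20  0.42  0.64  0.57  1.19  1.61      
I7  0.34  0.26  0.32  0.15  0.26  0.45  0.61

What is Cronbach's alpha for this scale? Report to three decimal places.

Cronbach's alpha = 0.815

sum of item variances = 0.67 + 0.77 + 1.14 + 1.12 + 1.80 + 1.61 + 0.61 = 7.72
Sum of off-diagonal covariances = 8.93
σ²_T = 7.72 + 2 × 8.93 = 25.58
α = (k/(k−1))·(1 − sum of item variances/σ²_T) = (7/6)·(1 − 7.72/25.58) = 0.815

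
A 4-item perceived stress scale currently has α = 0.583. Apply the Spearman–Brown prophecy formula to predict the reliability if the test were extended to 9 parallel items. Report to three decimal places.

predicted reliability = 0.759

Length factor m = 9/4 = 2.2500
α' = m·α / (1 + (m−1)·α)
   = 9/4 × 0.583 / (1 + (9/4 − 1) × 0.583)
   = 1.3117 / 1.7288 = 0.759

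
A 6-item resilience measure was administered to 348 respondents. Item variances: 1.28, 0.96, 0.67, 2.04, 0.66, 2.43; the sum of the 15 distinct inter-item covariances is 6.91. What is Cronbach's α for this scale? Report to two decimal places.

Σσ²ᵢ = 1.28 + 0.96 + 0.67 + 2.04 + 0.66 + 2.43 = 8.04
Sum of distinct covariances = 6.91
σ²_total = Σσ²ᵢ + 2·Σcov = 8.04 + 2 × 6.91 = 21.86
α = (6/5)·(1 − 8.04/21.86) = 0.76

α = 0.76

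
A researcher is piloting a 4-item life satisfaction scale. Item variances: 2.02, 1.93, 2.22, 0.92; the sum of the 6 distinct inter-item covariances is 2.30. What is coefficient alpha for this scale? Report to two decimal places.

Σσᵢ² = 2.02 + 1.93 + 2.22 + 0.92 = 7.09
Sum of distinct covariances = 2.30
σ²_T = Σσᵢ² + 2·Σcov = 7.09 + 2 × 2.30 = 11.69
α = (4/3)·(1 − 7.09/11.69) = 0.52

α = 0.52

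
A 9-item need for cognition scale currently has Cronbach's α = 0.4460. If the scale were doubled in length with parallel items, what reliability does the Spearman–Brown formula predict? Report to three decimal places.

predicted reliability = 0.617

Length factor m = 2
α' = m·α / (1 + (m−1)·α)
   = 2 × 0.4460 / (1 + (2 − 1) × 0.4460)
   = 0.8920 / 1.4460 = 0.617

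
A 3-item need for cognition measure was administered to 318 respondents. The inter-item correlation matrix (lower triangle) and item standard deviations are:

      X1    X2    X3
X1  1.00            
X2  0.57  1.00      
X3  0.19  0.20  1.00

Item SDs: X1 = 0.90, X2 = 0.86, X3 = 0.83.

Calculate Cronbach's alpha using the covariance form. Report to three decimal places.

Σσ²ᵢ = 0.90² + 0.86² + 0.83² = 2.2385
Covariances σ_ij = r_ij · s_i · s_j:
  σ(X1,X2) = 0.57 × 0.90 × 0.86 = 0.4412
  σ(X1,X3) = 0.19 × 0.90 × 0.83 = 0.1419
  σ(X2,X3) = 0.20 × 0.86 × 0.83 = 0.1428
σ²_T = Σσ²ᵢ + 2·Σσ_ij = 2.2385 + 2 × 0.7259 = 3.6903
α = (3/2)·(1 − 2.2385/3.6903) = 0.590

Cronbach's alpha = 0.590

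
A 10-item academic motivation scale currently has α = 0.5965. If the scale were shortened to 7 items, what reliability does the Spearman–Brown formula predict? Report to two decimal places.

predicted reliability = 0.51

Length factor m = 7/10 = 0.7000
α' = m·α / (1 − (1−m)·α)
   = 7/10 × 0.5965 / (1 − (1 − 7/10) × 0.5965)
   = 0.4175 / 0.8210 = 0.51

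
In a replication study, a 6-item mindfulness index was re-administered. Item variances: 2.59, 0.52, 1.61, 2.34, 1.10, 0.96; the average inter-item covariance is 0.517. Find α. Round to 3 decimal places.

Σσᵢ² = 2.59 + 0.52 + 1.61 + 2.34 + 1.10 + 0.96 = 9.12
Sum of the 15 distinct covariances = 15 × 0.517 = 7.755
σ²_T = Σσᵢ² + 2·Σcov = 9.12 + 2 × 7.755 = 24.630
α = (6/5)·(1 − 9.12/24.630) = 0.756

α = 0.756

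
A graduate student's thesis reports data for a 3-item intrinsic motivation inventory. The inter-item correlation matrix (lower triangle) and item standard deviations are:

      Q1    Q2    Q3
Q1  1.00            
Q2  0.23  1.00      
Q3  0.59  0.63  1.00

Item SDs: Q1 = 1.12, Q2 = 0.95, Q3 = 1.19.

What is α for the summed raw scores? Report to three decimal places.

α = 0.741

Σσ²ᵢ = 1.12² + 0.95² + 1.19² = 3.5730
Covariances σ_ij = r_ij · s_i · s_j:
  σ(Q1,Q2) = 0.23 × 1.12 × 0.95 = 0.2447
  σ(Q1,Q3) = 0.59 × 1.12 × 1.19 = 0.7864
  σ(Q2,Q3) = 0.63 × 0.95 × 1.19 = 0.7122
σ²_T = Σσ²ᵢ + 2·Σσ_ij = 3.5730 + 2 × 1.7433 = 7.0596
α = (3/2)·(1 − 3.5730/7.0596) = 0.741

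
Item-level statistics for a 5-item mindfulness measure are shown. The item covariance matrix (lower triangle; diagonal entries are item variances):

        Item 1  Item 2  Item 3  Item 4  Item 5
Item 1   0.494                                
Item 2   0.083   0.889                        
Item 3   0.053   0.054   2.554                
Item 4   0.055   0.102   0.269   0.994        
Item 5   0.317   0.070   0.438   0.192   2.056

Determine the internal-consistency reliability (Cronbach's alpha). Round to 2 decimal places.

Cronbach's alpha = 0.40

Σσ²ᵢ = 0.494 + 0.889 + 2.554 + 0.994 + 2.056 = 6.987
Sum of off-diagonal covariances = 1.633
σ²_T = 6.987 + 2 × 1.633 = 10.253
α = (k/(k−1))·(1 − Σσ²ᵢ/σ²_T) = (5/4)·(1 − 6.987/10.253) = 0.40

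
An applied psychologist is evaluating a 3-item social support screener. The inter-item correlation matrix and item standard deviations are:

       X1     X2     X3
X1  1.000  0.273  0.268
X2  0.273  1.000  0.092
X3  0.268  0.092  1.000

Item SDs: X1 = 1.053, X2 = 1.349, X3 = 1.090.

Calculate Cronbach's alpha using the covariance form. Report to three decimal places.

α = 0.431

Σσ²ᵢ = 1.053² + 1.349² + 1.090² = 4.1167
Covariances σ_ij = r_ij · s_i · s_j:
  σ(X1,X2) = 0.273 × 1.053 × 1.349 = 0.3878
  σ(X1,X3) = 0.268 × 1.053 × 1.090 = 0.3076
  σ(X2,X3) = 0.092 × 1.349 × 1.090 = 0.1353
σ²_T = Σσ²ᵢ + 2·Σσ_ij = 4.1167 + 2 × 0.8307 = 5.7781
α = (3/2)·(1 − 4.1167/5.7781) = 0.431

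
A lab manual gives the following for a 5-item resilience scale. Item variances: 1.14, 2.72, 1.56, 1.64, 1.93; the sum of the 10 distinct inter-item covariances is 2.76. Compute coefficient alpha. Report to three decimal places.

coefficient alpha = 0.476

Σσ²ᵢ = 1.14 + 2.72 + 1.56 + 1.64 + 1.93 = 8.99
Sum of distinct covariances = 2.76
σ²_total = Σσ²ᵢ + 2·Σcov = 8.99 + 2 × 2.76 = 14.51
α = (5/4)·(1 − 8.99/14.51) = 0.476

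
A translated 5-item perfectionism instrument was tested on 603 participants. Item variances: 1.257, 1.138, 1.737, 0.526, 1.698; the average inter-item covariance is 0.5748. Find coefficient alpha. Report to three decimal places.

Σσ²ᵢ = 1.257 + 1.138 + 1.737 + 0.526 + 1.698 = 6.356
Sum of the 10 distinct covariances = 10 × 0.5748 = 5.7480
σ²_total = Σσ²ᵢ + 2·Σcov = 6.356 + 2 × 5.7480 = 17.8520
α = (5/4)·(1 − 6.356/17.8520) = 0.805

coefficient alpha = 0.805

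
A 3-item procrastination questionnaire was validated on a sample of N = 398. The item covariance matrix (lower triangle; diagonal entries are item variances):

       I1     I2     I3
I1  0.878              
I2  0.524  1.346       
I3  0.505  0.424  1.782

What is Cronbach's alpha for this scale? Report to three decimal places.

ΣVar(i) = 0.878 + 1.346 + 1.782 = 4.006
Σ_{i<j} σ_ij = 1.453
σ²_total = 4.006 + 2 × 1.453 = 6.912
α = (k/(k−1))·(1 − ΣVar(i)/σ²_total) = (3/2)·(1 − 4.006/6.912) = 0.631

Cronbach's alpha = 0.631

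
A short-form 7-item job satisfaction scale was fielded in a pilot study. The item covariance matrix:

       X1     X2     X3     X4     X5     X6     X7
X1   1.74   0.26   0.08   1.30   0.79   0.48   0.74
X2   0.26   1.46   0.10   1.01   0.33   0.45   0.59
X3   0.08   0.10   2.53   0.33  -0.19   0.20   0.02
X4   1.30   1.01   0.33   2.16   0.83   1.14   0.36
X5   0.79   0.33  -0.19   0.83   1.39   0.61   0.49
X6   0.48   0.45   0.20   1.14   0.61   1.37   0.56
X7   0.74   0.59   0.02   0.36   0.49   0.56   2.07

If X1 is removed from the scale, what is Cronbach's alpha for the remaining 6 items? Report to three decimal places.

α = 0.665

Remaining items: X2, X3, X4, X5, X6, X7 (k = 6).
Σσᵢ² = 1.46 + 2.53 + 2.16 + 1.39 + 1.37 + 2.07 = 10.98
total variance = 10.98 + 2 × 6.83 = 24.64
α (item deleted) = (6/5)·(1 − 10.98/24.64) = 0.665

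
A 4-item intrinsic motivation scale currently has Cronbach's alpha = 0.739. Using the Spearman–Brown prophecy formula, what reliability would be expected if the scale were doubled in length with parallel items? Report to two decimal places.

Length factor m = 2
α' = m·α / (1 + (m−1)·α)
   = 2 × 0.739 / (1 + (2 − 1) × 0.739)
   = 1.4780 / 1.7390 = 0.85

predicted reliability = 0.85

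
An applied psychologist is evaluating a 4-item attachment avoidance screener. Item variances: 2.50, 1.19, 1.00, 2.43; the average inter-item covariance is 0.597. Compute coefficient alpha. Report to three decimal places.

coefficient alpha = 0.669

ΣVar(i) = 2.50 + 1.19 + 1.00 + 2.43 = 7.12
Sum of the 6 distinct covariances = 6 × 0.597 = 3.582
σ²_total = ΣVar(i) + 2·Σcov = 7.12 + 2 × 3.582 = 14.284
α = (4/3)·(1 − 7.12/14.284) = 0.669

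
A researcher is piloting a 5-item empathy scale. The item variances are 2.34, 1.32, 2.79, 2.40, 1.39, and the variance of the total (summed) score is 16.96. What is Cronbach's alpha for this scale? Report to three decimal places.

Cronbach's alpha = 0.495

sum of item variances = 2.34 + 1.32 + 2.79 + 2.40 + 1.39 = 10.24
α = (k/(k−1))·(1 − sum of item variances/σ²_T) = (5/4)·(1 − 10.24/16.96) = 0.495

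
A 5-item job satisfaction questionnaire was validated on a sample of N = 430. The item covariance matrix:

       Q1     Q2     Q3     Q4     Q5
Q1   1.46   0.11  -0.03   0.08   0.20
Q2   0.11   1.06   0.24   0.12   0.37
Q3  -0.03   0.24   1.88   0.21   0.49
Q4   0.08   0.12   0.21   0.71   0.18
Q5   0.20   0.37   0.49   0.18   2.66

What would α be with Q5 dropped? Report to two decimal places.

α = 0.30

Remaining items: Q1, Q2, Q3, Q4 (k = 4).
Σσᵢ² = 1.46 + 1.06 + 1.88 + 0.71 = 5.11
Var(T) = 5.11 + 2 × 0.73 = 6.57
α (item deleted) = (4/3)·(1 − 5.11/6.57) = 0.30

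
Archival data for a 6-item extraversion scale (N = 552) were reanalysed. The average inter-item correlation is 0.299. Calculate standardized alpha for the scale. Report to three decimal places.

standardized alpha = 0.719

Standardized α = k·r̄ / (1 + (k−1)·r̄) = 6 × 0.299 / (1 + 5 × 0.299)
  = 1.7940 / 2.4950 = 0.719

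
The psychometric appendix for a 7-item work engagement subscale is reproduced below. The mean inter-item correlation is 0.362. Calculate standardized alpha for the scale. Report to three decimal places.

Standardized α = k·r̄ / (1 + (k−1)·r̄) = 7 × 0.362 / (1 + 6 × 0.362)
  = 2.5340 / 3.1720 = 0.799

standardized alpha = 0.799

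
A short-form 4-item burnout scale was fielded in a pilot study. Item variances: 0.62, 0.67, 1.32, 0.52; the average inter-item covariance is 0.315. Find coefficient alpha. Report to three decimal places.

α = 0.729

Σσᵢ² = 0.62 + 0.67 + 1.32 + 0.52 = 3.13
Sum of the 6 distinct covariances = 6 × 0.315 = 1.890
σ²_total = Σσᵢ² + 2·Σcov = 3.13 + 2 × 1.890 = 6.910
α = (4/3)·(1 − 3.13/6.910) = 0.729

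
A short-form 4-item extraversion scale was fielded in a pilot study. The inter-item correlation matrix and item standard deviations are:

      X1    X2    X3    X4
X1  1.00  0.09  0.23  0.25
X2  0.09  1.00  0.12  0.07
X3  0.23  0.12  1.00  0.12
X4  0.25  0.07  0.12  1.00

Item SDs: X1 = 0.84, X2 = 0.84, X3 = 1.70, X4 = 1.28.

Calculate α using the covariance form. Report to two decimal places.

α = 0.38

Σσ²ᵢ = 0.84² + 0.84² + 1.70² + 1.28² = 5.9396
Covariances σ_ij = r_ij · s_i · s_j:
  σ(X1,X2) = 0.09 × 0.84 × 0.84 = 0.0635
  σ(X1,X3) = 0.23 × 0.84 × 1.70 = 0.3284
  σ(X1,X4) = 0.25 × 0.84 × 1.28 = 0.2688
  σ(X2,X3) = 0.12 × 0.84 × 1.70 = 0.1714
  σ(X2,X4) = 0.07 × 0.84 × 1.28 = 0.0753
  σ(X3,X4) = 0.12 × 1.70 × 1.28 = 0.2611
σ²_T = Σσ²ᵢ + 2·Σσ_ij = 5.9396 + 2 × 1.1685 = 8.2766
α = (4/3)·(1 − 5.9396/8.2766) = 0.38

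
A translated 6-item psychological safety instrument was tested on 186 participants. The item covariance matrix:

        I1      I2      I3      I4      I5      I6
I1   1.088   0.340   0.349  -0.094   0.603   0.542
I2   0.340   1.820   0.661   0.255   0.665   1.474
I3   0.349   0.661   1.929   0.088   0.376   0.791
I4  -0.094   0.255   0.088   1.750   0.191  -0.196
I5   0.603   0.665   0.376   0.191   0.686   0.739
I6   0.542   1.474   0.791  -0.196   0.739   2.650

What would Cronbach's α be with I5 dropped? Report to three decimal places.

α = 0.596

Remaining items: I1, I2, I3, I4, I6 (k = 5).
sum of item variances = 1.088 + 1.820 + 1.929 + 1.750 + 2.650 = 9.237
total variance = 9.237 + 2 × 4.210 = 17.657
α (item deleted) = (5/4)·(1 − 9.237/17.657) = 0.596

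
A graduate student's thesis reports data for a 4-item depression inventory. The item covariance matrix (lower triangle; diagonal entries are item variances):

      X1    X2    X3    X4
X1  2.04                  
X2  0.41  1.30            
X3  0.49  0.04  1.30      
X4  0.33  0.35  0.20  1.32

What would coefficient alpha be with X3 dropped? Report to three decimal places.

Remaining items: X1, X2, X4 (k = 3).
Σσᵢ² = 2.04 + 1.30 + 1.32 = 4.66
Var(T) = 4.66 + 2 × 1.09 = 6.84
α (item deleted) = (3/2)·(1 − 4.66/6.84) = 0.478

coefficient alpha = 0.478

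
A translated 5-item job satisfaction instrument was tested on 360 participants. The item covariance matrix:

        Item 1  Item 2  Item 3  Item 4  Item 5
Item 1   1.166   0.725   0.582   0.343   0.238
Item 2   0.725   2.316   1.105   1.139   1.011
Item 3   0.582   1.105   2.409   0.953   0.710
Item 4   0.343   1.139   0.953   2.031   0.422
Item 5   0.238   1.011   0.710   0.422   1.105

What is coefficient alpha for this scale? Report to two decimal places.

α = 0.77

sum of item variances = 1.166 + 2.316 + 2.409 + 2.031 + 1.105 = 9.027
Sum of the distinct covariances = 7.228
σ²_T = 9.027 + 2 × 7.228 = 23.483
α = (k/(k−1))·(1 − sum of item variances/σ²_T) = (5/4)·(1 − 9.027/23.483) = 0.77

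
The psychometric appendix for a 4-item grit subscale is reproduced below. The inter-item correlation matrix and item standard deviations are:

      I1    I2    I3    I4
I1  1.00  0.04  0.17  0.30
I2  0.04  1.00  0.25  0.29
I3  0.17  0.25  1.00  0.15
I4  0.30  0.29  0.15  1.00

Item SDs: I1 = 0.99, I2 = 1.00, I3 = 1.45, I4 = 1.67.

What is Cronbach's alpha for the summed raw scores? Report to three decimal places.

α = 0.489

Σσ²ᵢ = 0.99² + 1.00² + 1.45² + 1.67² = 6.8715
Covariances σ_ij = r_ij · s_i · s_j:
  σ(I1,I2) = 0.04 × 0.99 × 1.00 = 0.0396
  σ(I1,I3) = 0.17 × 0.99 × 1.45 = 0.2440
  σ(I1,I4) = 0.30 × 0.99 × 1.67 = 0.4960
  σ(I2,I3) = 0.25 × 1.00 × 1.45 = 0.3625
  σ(I2,I4) = 0.29 × 1.00 × 1.67 = 0.4843
  σ(I3,I4) = 0.15 × 1.45 × 1.67 = 0.3632
σ²_T = Σσ²ᵢ + 2·Σσ_ij = 6.8715 + 2 × 1.9896 = 10.8507
α = (4/3)·(1 − 6.8715/10.8507) = 0.489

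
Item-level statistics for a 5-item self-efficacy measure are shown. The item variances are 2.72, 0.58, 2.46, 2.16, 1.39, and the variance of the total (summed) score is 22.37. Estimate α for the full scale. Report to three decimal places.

α = 0.730

Σσᵢ² = 2.72 + 0.58 + 2.46 + 2.16 + 1.39 = 9.31
α = (k/(k−1))·(1 − Σσᵢ²/Var(T)) = (5/4)·(1 − 9.31/22.37) = 0.730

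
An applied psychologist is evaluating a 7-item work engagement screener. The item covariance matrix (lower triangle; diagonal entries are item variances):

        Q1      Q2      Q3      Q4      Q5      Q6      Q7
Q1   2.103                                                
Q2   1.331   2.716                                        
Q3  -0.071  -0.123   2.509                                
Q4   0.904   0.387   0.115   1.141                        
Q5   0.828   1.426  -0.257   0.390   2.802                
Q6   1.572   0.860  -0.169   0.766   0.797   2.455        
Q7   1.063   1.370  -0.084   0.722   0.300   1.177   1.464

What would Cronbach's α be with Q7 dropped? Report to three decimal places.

Cronbach's α = 0.673

Remaining items: Q1, Q2, Q3, Q4, Q5, Q6 (k = 6).
ΣVar(i) = 2.103 + 2.716 + 2.509 + 1.141 + 2.802 + 2.455 = 13.726
Var(T) = 13.726 + 2 × 8.756 = 31.238
α (item deleted) = (6/5)·(1 − 13.726/31.238) = 0.673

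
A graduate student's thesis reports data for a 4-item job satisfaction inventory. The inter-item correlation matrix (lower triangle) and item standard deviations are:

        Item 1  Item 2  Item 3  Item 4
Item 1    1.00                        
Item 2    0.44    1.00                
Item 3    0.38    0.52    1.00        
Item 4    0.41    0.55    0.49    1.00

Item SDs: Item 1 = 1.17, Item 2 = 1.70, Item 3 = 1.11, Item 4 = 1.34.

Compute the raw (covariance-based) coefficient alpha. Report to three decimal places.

coefficient alpha = 0.770

Σσ²ᵢ = 1.17² + 1.70² + 1.11² + 1.34² = 7.2866
Covariances σ_ij = r_ij · s_i · s_j:
  σ(Item 1,Item 2) = 0.44 × 1.17 × 1.70 = 0.8752
  σ(Item 1,Item 3) = 0.38 × 1.17 × 1.11 = 0.4935
  σ(Item 1,Item 4) = 0.41 × 1.17 × 1.34 = 0.6428
  σ(Item 2,Item 3) = 0.52 × 1.70 × 1.11 = 0.9812
  σ(Item 2,Item 4) = 0.55 × 1.70 × 1.34 = 1.2529
  σ(Item 3,Item 4) = 0.49 × 1.11 × 1.34 = 0.7288
σ²_T = Σσ²ᵢ + 2·Σσ_ij = 7.2866 + 2 × 4.9744 = 17.2354
α = (4/3)·(1 − 7.2866/17.2354) = 0.770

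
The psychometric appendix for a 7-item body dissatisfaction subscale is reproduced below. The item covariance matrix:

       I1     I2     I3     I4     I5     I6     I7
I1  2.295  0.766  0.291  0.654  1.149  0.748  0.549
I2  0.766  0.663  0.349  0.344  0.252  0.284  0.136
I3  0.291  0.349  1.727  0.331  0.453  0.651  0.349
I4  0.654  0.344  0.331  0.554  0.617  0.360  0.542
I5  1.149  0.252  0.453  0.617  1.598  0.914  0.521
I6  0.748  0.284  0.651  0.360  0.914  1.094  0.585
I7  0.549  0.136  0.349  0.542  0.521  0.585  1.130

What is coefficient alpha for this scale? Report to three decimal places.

Σσᵢ² = 2.295 + 0.663 + 1.727 + 0.554 + 1.598 + 1.094 + 1.130 = 9.061
Sum of the distinct covariances = 10.845
total variance = 9.061 + 2 × 10.845 = 30.751
α = (k/(k−1))·(1 − Σσᵢ²/total variance) = (7/6)·(1 − 9.061/30.751) = 0.823

coefficient alpha = 0.823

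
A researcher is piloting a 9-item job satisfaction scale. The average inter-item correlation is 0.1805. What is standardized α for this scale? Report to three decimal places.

α = 0.665

Standardized α = k·r̄ / (1 + (k−1)·r̄) = 9 × 0.1805 / (1 + 8 × 0.1805)
  = 1.6245 / 2.4440 = 0.665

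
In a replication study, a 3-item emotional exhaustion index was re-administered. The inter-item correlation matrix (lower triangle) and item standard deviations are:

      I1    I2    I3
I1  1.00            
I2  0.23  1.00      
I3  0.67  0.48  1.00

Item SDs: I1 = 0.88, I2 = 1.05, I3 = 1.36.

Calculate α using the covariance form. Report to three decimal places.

α = 0.716

Σσ²ᵢ = 0.88² + 1.05² + 1.36² = 3.7265
Covariances σ_ij = r_ij · s_i · s_j:
  σ(I1,I2) = 0.23 × 0.88 × 1.05 = 0.2125
  σ(I1,I3) = 0.67 × 0.88 × 1.36 = 0.8019
  σ(I2,I3) = 0.48 × 1.05 × 1.36 = 0.6854
σ²_T = Σσ²ᵢ + 2·Σσ_ij = 3.7265 + 2 × 1.6998 = 7.1261
α = (3/2)·(1 − 3.7265/7.1261) = 0.716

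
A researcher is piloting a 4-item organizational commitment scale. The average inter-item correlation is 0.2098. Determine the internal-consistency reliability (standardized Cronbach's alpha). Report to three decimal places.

α = 0.515

Standardized α = k·r̄ / (1 + (k−1)·r̄) = 4 × 0.2098 / (1 + 3 × 0.2098)
  = 0.8392 / 1.6294 = 0.515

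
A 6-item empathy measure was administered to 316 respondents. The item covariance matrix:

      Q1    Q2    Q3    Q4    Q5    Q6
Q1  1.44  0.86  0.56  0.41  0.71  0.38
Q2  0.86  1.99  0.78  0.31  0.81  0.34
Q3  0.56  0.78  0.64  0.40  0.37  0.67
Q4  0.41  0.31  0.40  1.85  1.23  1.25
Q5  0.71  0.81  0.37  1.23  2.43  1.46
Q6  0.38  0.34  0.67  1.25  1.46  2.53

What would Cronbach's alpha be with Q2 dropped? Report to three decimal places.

Cronbach's alpha = 0.782

Remaining items: Q1, Q3, Q4, Q5, Q6 (k = 5).
ΣVar(i) = 1.44 + 0.64 + 1.85 + 2.43 + 2.53 = 8.89
σ²_total = 8.89 + 2 × 7.44 = 23.77
α (item deleted) = (5/4)·(1 − 8.89/23.77) = 0.782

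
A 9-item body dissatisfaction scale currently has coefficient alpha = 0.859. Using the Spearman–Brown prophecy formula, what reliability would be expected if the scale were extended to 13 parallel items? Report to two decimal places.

predicted reliability = 0.90

Length factor m = 13/9 = 1.4444
α' = m·α / (1 + (m−1)·α)
   = 13/9 × 0.859 / (1 + (13/9 − 1) × 0.859)
   = 1.2408 / 1.3818 = 0.90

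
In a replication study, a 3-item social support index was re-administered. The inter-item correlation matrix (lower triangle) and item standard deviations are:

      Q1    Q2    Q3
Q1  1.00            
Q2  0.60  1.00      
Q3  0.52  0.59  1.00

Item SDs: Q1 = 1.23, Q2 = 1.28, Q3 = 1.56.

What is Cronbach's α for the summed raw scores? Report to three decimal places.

α = 0.792

Σσ²ᵢ = 1.23² + 1.28² + 1.56² = 5.5849
Covariances σ_ij = r_ij · s_i · s_j:
  σ(Q1,Q2) = 0.60 × 1.23 × 1.28 = 0.9446
  σ(Q1,Q3) = 0.52 × 1.23 × 1.56 = 0.9978
  σ(Q2,Q3) = 0.59 × 1.28 × 1.56 = 1.1781
σ²_T = Σσ²ᵢ + 2·Σσ_ij = 5.5849 + 2 × 3.1205 = 11.8259
α = (3/2)·(1 − 5.5849/11.8259) = 0.792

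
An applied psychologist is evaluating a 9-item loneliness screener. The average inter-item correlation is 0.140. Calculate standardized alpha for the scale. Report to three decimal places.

α = 0.594

Standardized α = k·r̄ / (1 + (k−1)·r̄) = 9 × 0.140 / (1 + 8 × 0.140)
  = 1.2600 / 2.1200 = 0.594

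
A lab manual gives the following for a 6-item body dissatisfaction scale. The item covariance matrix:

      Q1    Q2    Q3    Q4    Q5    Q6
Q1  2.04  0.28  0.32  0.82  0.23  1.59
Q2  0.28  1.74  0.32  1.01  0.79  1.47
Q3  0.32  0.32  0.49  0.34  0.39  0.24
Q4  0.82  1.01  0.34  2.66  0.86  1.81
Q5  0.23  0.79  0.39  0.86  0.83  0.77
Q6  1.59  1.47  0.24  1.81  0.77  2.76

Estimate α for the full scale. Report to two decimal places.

Σσ²ᵢ = 2.04 + 1.74 + 0.49 + 2.66 + 0.83 + 2.76 = 10.52
Sum of the distinct covariances = 11.24
Var(T) = 10.52 + 2 × 11.24 = 33.00
α = (k/(k−1))·(1 − Σσ²ᵢ/Var(T)) = (6/5)·(1 − 10.52/33.00) = 0.82

α = 0.82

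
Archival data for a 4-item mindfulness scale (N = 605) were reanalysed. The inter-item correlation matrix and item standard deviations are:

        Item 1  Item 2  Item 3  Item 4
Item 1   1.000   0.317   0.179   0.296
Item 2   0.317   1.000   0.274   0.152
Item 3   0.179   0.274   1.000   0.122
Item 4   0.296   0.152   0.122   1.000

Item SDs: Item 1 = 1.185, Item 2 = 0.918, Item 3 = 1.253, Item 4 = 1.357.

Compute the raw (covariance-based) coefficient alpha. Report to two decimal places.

Σσ²ᵢ = 1.185² + 0.918² + 1.253² + 1.357² = 5.6584
Covariances σ_ij = r_ij · s_i · s_j:
  σ(Item 1,Item 2) = 0.317 × 1.185 × 0.918 = 0.3448
  σ(Item 1,Item 3) = 0.179 × 1.185 × 1.253 = 0.2658
  σ(Item 1,Item 4) = 0.296 × 1.185 × 1.357 = 0.4760
  σ(Item 2,Item 3) = 0.274 × 0.918 × 1.253 = 0.3152
  σ(Item 2,Item 4) = 0.152 × 0.918 × 1.357 = 0.1894
  σ(Item 3,Item 4) = 0.122 × 1.253 × 1.357 = 0.2074
σ²_T = Σσ²ᵢ + 2·Σσ_ij = 5.6584 + 2 × 1.7986 = 9.2556
α = (4/3)·(1 − 5.6584/9.2556) = 0.52

coefficient alpha = 0.52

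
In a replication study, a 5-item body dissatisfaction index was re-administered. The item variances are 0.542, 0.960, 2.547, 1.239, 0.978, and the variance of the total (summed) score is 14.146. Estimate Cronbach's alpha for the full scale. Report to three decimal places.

Cronbach's alpha = 0.696

ΣVar(i) = 0.542 + 0.960 + 2.547 + 1.239 + 0.978 = 6.266
α = (k/(k−1))·(1 − ΣVar(i)/σ²_total) = (5/4)·(1 − 6.266/14.146) = 0.696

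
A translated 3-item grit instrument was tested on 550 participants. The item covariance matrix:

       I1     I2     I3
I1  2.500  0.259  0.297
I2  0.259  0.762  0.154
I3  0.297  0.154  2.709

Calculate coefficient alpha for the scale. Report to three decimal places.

Σσᵢ² = 2.500 + 0.762 + 2.709 = 5.971
Sum of off-diagonal covariances = 0.710
total variance = 5.971 + 2 × 0.710 = 7.391
α = (k/(k−1))·(1 − Σσᵢ²/total variance) = (3/2)·(1 − 5.971/7.391) = 0.288

coefficient alpha = 0.288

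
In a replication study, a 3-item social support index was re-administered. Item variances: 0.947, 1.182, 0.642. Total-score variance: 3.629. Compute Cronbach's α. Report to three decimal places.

α = 0.355

sum of item variances = 0.947 + 1.182 + 0.642 = 2.771
α = (k/(k−1))·(1 − sum of item variances/Var(T)) = (3/2)·(1 − 2.771/3.629) = 0.355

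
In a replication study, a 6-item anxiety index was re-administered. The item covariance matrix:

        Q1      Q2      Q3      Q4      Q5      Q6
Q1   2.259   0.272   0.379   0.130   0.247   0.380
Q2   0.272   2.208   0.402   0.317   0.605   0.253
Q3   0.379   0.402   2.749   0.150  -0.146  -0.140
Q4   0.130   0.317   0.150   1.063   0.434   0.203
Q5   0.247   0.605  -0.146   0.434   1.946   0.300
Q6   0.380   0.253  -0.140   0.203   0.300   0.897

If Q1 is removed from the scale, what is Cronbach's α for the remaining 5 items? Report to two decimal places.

Cronbach's α = 0.44

Remaining items: Q2, Q3, Q4, Q5, Q6 (k = 5).
Σσᵢ² = 2.208 + 2.749 + 1.063 + 1.946 + 0.897 = 8.863
total variance = 8.863 + 2 × 2.378 = 13.619
α (item deleted) = (5/4)·(1 − 8.863/13.619) = 0.44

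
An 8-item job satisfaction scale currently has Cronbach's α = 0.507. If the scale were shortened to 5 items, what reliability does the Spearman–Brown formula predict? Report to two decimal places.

predicted reliability = 0.39

Length factor m = 5/8 = 0.6250
α' = m·α / (1 − (1−m)·α)
   = 5/8 × 0.507 / (1 − (1 − 5/8) × 0.507)
   = 0.3169 / 0.8099 = 0.39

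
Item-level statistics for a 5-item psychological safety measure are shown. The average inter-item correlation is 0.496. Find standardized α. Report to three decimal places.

α = 0.831

Standardized α = k·r̄ / (1 + (k−1)·r̄) = 5 × 0.496 / (1 + 4 × 0.496)
  = 2.4800 / 2.9840 = 0.831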